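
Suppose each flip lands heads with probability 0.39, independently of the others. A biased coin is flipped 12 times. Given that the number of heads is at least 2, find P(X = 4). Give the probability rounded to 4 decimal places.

0.2247

X ~ Binomial(12, 0.39). Want P(X=4 | X≥2) = P(X=4) / P(X≥2).
P(X=4) = C(12,4)·0.39^4·0.61^8 = 0.219534
P(X≥2) = 1 − 0.002654 − 0.020365 = 0.976981
Ratio = 0.219534 / 0.976981 = 0.224707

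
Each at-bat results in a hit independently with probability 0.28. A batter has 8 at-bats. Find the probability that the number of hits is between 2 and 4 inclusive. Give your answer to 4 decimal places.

0.6593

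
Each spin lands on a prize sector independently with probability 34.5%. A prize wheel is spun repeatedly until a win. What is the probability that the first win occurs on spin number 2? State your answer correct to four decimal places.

Geometric (trials to first success), p = 0.345.
P(Y = 2) = (1−p)^1 · p = 0.655 · 0.345 = 0.225975

0.2260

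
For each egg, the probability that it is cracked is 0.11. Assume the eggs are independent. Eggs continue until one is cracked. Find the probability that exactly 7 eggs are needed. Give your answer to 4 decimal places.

Geometric (trials to first success), p = 0.11.
P(Y = 7) = (1−p)^6 · p = 0.49698 · 0.11 = 0.054668

0.0547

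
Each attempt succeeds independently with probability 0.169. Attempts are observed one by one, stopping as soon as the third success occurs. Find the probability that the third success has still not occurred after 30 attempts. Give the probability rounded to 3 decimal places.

0.097

Needing more than 30 attempts ⇔ fewer than 3 successes in the first 30. With X ~ Binomial(30, 0.169), P(Y > 30) = P(X ≤ 2).
  k=0: C(30,0)·0.169^0·0.831^30 = 0.00387
  k=1: C(30,1)·0.169^1·0.831^29 = 0.02363
  k=2: C(30,2)·0.169^2·0.831^28 = 0.06968
P(X ≤ 2) = 0.09718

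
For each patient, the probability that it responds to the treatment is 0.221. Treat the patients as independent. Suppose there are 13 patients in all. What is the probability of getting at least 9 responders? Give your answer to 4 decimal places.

0.0004

X ~ Binomial(13, 0.221); P(X ≥ 9) = Σ C(13,k) p^k (1−p)^(13−k) over k:
  k=9: C(13,9)·0.221^9·0.779^4 = 0.000331
  k=10: C(13,10)·0.221^10·0.779^3 = 0.000038
  k=11: C(13,11)·0.221^11·0.779^2 = 0.000003
  k=12: C(13,12)·0.221^12·0.779^1 = 0.000000
  k=13: C(13,13)·0.221^13·0.779^0 = 0.000000
Total = 0.000372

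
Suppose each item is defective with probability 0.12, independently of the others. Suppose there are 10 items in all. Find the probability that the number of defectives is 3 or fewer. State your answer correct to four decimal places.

0.9761

X ~ Binomial(10, 0.12); P(X ≤ 3) = Σ C(10,k) p^k (1−p)^(10−k) over k:
  k=0: C(10,0)·0.12^0·0.88^10 = 0.278501
  k=1: C(10,1)·0.12^1·0.88^9 = 0.379774
  k=2: C(10,2)·0.12^2·0.88^8 = 0.233043
  k=3: C(10,3)·0.12^3·0.88^7 = 0.084743
Total = 0.976061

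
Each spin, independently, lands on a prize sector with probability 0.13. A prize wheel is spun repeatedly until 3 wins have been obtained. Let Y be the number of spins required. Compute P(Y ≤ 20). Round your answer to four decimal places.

Finishing within 20 spins ⇔ at least 3 successes in the first 20. With X ~ Binomial(20, 0.13), P(Y ≤ 20) = 1 − P(X ≤ 2).
  k=0: C(20,0)·0.13^0·0.87^20 = 0.061714
  k=1: C(20,1)·0.13^1·0.87^19 = 0.184433
  k=2: C(20,2)·0.13^2·0.87^18 = 0.261810
1 − 0.507958 = 0.492042

0.4920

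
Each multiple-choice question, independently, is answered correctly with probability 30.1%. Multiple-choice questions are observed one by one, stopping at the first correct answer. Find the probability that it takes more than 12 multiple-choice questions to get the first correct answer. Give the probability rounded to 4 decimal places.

0.0136

Y = number of multiple-choice questions to the first success; geometric, p = 0.301.
P(Y > 12) = P(first 12 all fail) = (1−p)^12 = 0.013606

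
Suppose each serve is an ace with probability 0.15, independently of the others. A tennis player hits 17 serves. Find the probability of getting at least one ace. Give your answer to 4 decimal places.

0.9369

P(at least one) = 1 − P(none) = 1 − (1 − 0.15)^17
= 1 − 0.063113 = 0.936887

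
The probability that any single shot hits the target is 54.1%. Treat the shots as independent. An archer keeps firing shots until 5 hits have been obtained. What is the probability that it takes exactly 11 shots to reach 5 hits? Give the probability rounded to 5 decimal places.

Y = trial on which the fifth success occurs; negative binomial, r=5, p=0.541.
P(Y=11) = C(10,4) · p^5 · (1−p)^6
= 210 · 0.046343 · 0.0093514 = 0.0910085

0.09101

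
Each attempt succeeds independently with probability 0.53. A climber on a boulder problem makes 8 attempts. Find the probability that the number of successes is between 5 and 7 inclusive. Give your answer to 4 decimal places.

0.4244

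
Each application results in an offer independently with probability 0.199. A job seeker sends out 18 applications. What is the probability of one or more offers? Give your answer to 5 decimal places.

0.98158

P(at least one) = 1 − P(none) = 1 − (1 − 0.199)^18
= 1 − 0.0184241 = 0.9815759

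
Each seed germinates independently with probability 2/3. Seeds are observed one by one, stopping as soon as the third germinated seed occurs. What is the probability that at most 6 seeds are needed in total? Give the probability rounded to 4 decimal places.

0.8999

Finishing within 6 seeds ⇔ at least 3 successes in the first 6. With X ~ Binomial(6, 0.666667), P(Y ≤ 6) = 1 − P(X ≤ 2).
  k=0: C(6,0)·0.666667^0·0.333333^6 = 0.001372
  k=1: C(6,1)·0.666667^1·0.333333^5 = 0.016461
  k=2: C(6,2)·0.666667^2·0.333333^4 = 0.082305
1 − 0.100137 = 0.899863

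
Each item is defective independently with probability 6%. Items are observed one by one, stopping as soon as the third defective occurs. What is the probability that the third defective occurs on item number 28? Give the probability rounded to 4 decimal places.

Y = trial on which the third success occurs; negative binomial, r=3, p=0.06.
P(Y=28) = C(27,2) · p^3 · (1−p)^25
= 351 · 0.000216 · 0.21291 = 0.016142

0.0161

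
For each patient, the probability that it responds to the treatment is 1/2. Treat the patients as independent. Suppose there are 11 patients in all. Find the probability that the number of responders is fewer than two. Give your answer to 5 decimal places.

0.00586

X ~ Binomial(11, 0.50); P(X ≤ 1) = Σ C(11,k) p^k (1−p)^(11−k) over k:
  k=0: C(11,0)·0.50^0·0.50^11 = 0.0004883
  k=1: C(11,1)·0.50^1·0.50^10 = 0.0053711
Total = 0.0058594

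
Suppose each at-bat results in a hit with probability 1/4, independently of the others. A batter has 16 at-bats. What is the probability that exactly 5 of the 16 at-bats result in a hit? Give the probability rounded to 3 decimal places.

X ~ Binomial(n=16, p=0.25).
P(X=5) = C(16,5) · p^5 · (1−p)^11
= 4368 · 0.00097656 · 0.042235 = 0.18016

0.180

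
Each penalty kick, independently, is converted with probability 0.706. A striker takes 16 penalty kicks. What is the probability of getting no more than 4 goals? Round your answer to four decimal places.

X ~ Binomial(16, 0.706); P(X ≤ 4) = Σ C(16,k) p^k (1−p)^(16−k) over k:
  k=0: C(16,0)·0.706^0·0.294^16 = 0.000000
  k=1: C(16,1)·0.706^1·0.294^15 = 0.000000
  k=2: C(16,2)·0.706^2·0.294^14 = 0.000002
  k=3: C(16,3)·0.706^3·0.294^13 = 0.000024
  k=4: C(16,4)·0.706^4·0.294^12 = 0.000189
Total = 0.000215

0.0002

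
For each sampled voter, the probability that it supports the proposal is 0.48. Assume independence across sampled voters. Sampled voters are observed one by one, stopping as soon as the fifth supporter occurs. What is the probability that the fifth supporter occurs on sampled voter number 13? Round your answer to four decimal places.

Y = trial on which the fifth success occurs; negative binomial, r=5, p=0.48.
P(Y=13) = C(12,4) · p^5 · (1−p)^8
= 495 · 0.02548 · 0.005346 = 0.067428

0.0674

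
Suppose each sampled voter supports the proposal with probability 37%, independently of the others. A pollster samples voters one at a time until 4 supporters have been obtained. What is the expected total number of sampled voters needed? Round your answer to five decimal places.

Y = total sampled voters until the fourth success; negative binomial with r=4, p=0.37.
E[Y] = r / p = 4 / 0.37 = 10.8108108

10.81081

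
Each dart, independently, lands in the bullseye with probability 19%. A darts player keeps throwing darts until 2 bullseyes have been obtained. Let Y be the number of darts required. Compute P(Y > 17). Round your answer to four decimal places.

0.1387

Needing more than 17 darts ⇔ fewer than 2 successes in the first 17. With X ~ Binomial(17, 0.19), P(Y > 17) = P(X ≤ 1).
  k=0: C(17,0)·0.19^0·0.81^17 = 0.027813
  k=1: C(17,1)·0.19^1·0.81^16 = 0.110908
P(X ≤ 1) = 0.138721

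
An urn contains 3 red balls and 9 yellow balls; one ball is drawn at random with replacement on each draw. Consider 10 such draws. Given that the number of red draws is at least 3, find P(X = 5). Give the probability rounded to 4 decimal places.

0.1231

X ~ Binomial(10, 0.25). Want P(X=5 | X≥3) = P(X=5) / P(X≥3).
P(X=5) = C(10,5)·0.25^5·0.75^5 = 0.058399
P(X≥3) = 1 − 0.056314 − 0.187712 − 0.281568 = 0.474407
Ratio = 0.058399 / 0.474407 = 0.123099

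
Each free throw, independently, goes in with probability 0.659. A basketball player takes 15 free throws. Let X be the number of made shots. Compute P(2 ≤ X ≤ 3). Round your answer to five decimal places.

0.00036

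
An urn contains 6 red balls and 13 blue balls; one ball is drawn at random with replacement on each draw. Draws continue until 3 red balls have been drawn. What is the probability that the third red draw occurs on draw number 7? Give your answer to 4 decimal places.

0.1035

Y = trial on which the third success occurs; negative binomial, r=3, p=0.315789.
P(Y=7) = C(6,2) · p^3 · (1−p)^4
= 15 · 0.031491 · 0.21916 = 0.103525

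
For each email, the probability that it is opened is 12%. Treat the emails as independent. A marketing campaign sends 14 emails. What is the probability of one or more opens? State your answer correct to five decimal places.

0.83298

P(at least one) = 1 − P(none) = 1 − (1 − 0.12)^14
= 1 − 0.1670157 = 0.8329843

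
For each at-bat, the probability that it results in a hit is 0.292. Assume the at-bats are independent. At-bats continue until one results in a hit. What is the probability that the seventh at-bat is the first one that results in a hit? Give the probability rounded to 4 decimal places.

Geometric (trials to first success), p = 0.292.
P(Y = 7) = (1−p)^6 · p = 0.12595 · 0.292 = 0.036778

0.0368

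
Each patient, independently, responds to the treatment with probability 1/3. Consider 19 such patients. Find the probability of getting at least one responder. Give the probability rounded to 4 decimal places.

0.9995

P(at least one) = 1 − P(none) = 1 − (1 − 0.333333)^19
= 1 − 0.000451 = 0.999549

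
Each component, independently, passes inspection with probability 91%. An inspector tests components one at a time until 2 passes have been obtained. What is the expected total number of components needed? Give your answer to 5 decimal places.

2.19780

Y = total components until the second success; negative binomial with r=2, p=0.91.
E[Y] = r / p = 2 / 0.91 = 2.1978022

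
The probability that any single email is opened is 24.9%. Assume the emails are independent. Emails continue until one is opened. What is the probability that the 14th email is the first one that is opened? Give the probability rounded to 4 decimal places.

Geometric (trials to first success), p = 0.249.
P(Y = 14) = (1−p)^13 · p = 0.024172 · 0.249 = 0.006019

0.0060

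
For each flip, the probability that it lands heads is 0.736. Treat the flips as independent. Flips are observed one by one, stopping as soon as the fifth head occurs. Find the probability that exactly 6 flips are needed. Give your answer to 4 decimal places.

0.2851

Y = trial on which the fifth success occurs; negative binomial, r=5, p=0.736.
P(Y=6) = C(5,4) · p^5 · (1−p)^1
= 5 · 0.21597 · 0.264 = 0.285078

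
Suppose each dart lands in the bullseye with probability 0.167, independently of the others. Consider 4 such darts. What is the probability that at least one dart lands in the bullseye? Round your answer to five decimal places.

0.51852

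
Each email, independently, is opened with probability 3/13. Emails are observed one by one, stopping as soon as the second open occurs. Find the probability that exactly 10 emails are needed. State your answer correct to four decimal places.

Y = trial on which the second success occurs; negative binomial, r=2, p=0.230769.
P(Y=10) = C(9,1) · p^2 · (1−p)^8
= 9 · 0.053254 · 0.12259 = 0.058756

0.0588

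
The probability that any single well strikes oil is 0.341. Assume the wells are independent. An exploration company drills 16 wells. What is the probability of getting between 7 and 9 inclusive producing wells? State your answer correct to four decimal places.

X ~ Binomial(16, 0.341); P(7 ≤ X ≤ 9) = Σ C(16,k) p^k (1−p)^(16−k) over k:
  k=7: C(16,7)·0.341^7·0.659^9 = 0.143772
  k=8: C(16,8)·0.341^8·0.659^8 = 0.083694
  k=9: C(16,9)·0.341^9·0.659^7 = 0.038496
Total = 0.265963

0.2660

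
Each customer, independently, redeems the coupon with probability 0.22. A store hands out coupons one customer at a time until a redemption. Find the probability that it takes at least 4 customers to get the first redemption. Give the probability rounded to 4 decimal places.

0.4746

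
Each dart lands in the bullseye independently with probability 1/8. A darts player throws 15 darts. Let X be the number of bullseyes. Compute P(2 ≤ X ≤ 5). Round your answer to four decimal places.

X ~ Binomial(15, 0.125); P(2 ≤ X ≤ 5) = Σ C(15,k) p^k (1−p)^(15−k) over k:
  k=2: C(15,2)·0.125^2·0.875^13 = 0.289144
  k=3: C(15,3)·0.125^3·0.875^12 = 0.178994
  k=4: C(15,4)·0.125^4·0.875^11 = 0.076712
  k=5: C(15,5)·0.125^5·0.875^10 = 0.024109
Total = 0.568959

0.5690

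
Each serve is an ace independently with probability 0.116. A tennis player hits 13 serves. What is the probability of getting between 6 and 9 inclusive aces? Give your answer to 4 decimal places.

0.0020

X ~ Binomial(13, 0.116); P(6 ≤ X ≤ 9) = Σ C(13,k) p^k (1−p)^(13−k) over k:
  k=6: C(13,6)·0.116^6·0.884^7 = 0.001764
  k=7: C(13,7)·0.116^7·0.884^6 = 0.000231
  k=8: C(13,8)·0.116^8·0.884^5 = 0.000023
  k=9: C(13,9)·0.116^9·0.884^4 = 0.000002
Total = 0.002020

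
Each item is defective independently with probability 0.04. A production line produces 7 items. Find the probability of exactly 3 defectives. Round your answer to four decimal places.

X ~ Binomial(n=7, p=0.04).
P(X=3) = C(7,3) · p^3 · (1−p)^4
= 35 · 6.4e-05 · 0.84935 = 0.001903

0.0019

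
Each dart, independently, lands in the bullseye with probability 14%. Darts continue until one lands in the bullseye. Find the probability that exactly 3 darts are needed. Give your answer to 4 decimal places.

0.1035

Geometric (trials to first success), p = 0.14.
P(Y = 3) = (1−p)^2 · p = 0.7396 · 0.14 = 0.103544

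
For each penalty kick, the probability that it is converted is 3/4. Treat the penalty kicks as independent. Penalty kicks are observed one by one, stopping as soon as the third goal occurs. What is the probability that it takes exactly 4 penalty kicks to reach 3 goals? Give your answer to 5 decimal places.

0.31641

Y = trial on which the third success occurs; negative binomial, r=3, p=0.75.
P(Y=4) = C(3,2) · p^3 · (1−p)^1
= 3 · 0.42188 · 0.25 = 0.3164062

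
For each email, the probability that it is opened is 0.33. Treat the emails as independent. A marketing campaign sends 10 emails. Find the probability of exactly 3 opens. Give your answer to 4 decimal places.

X ~ Binomial(n=10, p=0.33).
P(X=3) = C(10,3) · p^3 · (1−p)^7
= 120 · 0.035937 · 0.060607 = 0.261365

0.2614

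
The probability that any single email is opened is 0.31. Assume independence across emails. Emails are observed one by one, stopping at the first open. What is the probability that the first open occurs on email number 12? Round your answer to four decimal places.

Geometric (trials to first success), p = 0.31.
P(Y = 12) = (1−p)^11 · p = 0.016879 · 0.31 = 0.005232

0.0052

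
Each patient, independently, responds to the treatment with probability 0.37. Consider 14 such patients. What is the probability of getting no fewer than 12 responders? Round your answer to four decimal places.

0.0003

X ~ Binomial(14, 0.37); P(X ≥ 12) = Σ C(14,k) p^k (1−p)^(14−k) over k:
  k=12: C(14,12)·0.37^12·0.63^2 = 0.000238
  k=13: C(14,13)·0.37^13·0.63^1 = 0.000021
  k=14: C(14,14)·0.37^14·0.63^0 = 0.000001
Total = 0.000260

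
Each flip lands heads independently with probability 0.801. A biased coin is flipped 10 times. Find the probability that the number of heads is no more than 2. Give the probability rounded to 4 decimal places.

0.0001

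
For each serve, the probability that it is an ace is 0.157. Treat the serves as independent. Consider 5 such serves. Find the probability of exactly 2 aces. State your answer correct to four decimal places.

X ~ Binomial(n=5, p=0.157).
P(X=2) = C(5,2) · p^2 · (1−p)^3
= 10 · 0.024649 · 0.59908 = 0.147667

0.1477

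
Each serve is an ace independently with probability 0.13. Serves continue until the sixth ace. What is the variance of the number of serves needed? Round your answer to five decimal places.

308.87574

Y = total serves until the sixth success; negative binomial with r=6, p=0.13.
Var(Y) = r(1−p)/p² = 6·0.87 / 0.13² = 308.8757396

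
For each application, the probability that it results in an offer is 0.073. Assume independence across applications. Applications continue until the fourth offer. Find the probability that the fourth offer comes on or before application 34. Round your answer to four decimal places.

0.2342

Finishing within 34 applications ⇔ at least 4 successes in the first 34. With X ~ Binomial(34, 0.073), P(Y ≤ 34) = 1 − P(X ≤ 3).
  k=0: C(34,0)·0.073^0·0.927^34 = 0.075982
  k=1: C(34,1)·0.073^1·0.927^33 = 0.203438
  k=2: C(34,2)·0.073^2·0.927^32 = 0.264338
  k=3: C(34,3)·0.073^3·0.927^31 = 0.222040
1 − 0.765799 = 0.234201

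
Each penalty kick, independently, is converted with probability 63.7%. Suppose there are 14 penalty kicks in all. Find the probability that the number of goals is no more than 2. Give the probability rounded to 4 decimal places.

0.0002

X ~ Binomial(14, 0.637); P(X ≤ 2) = Σ C(14,k) p^k (1−p)^(14−k) over k:
  k=0: C(14,0)·0.637^0·0.363^14 = 0.000001
  k=1: C(14,1)·0.637^1·0.363^13 = 0.000017
  k=2: C(14,2)·0.637^2·0.363^12 = 0.000193
Total = 0.000211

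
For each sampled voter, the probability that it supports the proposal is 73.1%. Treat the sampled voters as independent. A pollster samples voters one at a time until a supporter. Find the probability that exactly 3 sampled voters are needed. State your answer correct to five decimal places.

0.05290

Geometric (trials to first success), p = 0.731.
P(Y = 3) = (1−p)^2 · p = 0.072361 · 0.731 = 0.0528959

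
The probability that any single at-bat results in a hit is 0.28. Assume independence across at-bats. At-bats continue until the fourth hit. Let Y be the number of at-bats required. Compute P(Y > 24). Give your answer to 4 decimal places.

0.0645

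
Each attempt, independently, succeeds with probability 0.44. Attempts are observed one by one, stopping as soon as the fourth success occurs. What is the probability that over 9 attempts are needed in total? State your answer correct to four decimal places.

0.3848

Needing more than 9 attempts ⇔ fewer than 4 successes in the first 9. With X ~ Binomial(9, 0.44), P(Y > 9) = P(X ≤ 3).
  k=0: C(9,0)·0.44^0·0.56^9 = 0.005416
  k=1: C(9,1)·0.44^1·0.56^8 = 0.038300
  k=2: C(9,2)·0.44^2·0.56^7 = 0.120372
  k=3: C(9,3)·0.44^3·0.56^6 = 0.220681
P(X ≤ 3) = 0.384769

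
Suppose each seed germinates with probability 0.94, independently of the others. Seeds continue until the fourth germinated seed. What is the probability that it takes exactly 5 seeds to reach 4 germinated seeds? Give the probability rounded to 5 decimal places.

0.18738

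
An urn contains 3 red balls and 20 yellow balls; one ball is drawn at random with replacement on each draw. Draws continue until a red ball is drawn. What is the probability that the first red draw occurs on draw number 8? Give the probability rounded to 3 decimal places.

0.049

Geometric (trials to first success), p = 0.130435.
P(Y = 8) = (1−p)^7 · p = 0.37594 · 0.130435 = 0.04904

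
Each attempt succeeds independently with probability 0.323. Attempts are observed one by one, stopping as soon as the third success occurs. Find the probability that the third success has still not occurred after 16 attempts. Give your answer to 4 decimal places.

Needing more than 16 attempts ⇔ fewer than 3 successes in the first 16. With X ~ Binomial(16, 0.323), P(Y > 16) = P(X ≤ 2).
  k=0: C(16,0)·0.323^0·0.677^16 = 0.001947
  k=1: C(16,1)·0.323^1·0.677^15 = 0.014865
  k=2: C(16,2)·0.323^2·0.677^14 = 0.053190
P(X ≤ 2) = 0.070002

0.0700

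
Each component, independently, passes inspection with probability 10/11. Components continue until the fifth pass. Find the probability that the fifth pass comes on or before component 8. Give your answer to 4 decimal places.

0.9965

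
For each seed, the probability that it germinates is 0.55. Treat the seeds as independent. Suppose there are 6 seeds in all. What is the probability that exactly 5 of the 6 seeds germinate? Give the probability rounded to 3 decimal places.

X ~ Binomial(n=6, p=0.55).
P(X=5) = C(6,5) · p^5 · (1−p)^1
= 6 · 0.050328 · 0.45 = 0.13589

0.136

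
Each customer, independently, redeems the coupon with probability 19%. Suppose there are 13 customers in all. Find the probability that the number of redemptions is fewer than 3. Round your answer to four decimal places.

X ~ Binomial(13, 0.19); P(X ≤ 2) = Σ C(13,k) p^k (1−p)^(13−k) over k:
  k=0: C(13,0)·0.19^0·0.81^13 = 0.064611
  k=1: C(13,1)·0.19^1·0.81^12 = 0.197023
  k=2: C(13,2)·0.19^2·0.81^11 = 0.277292
Total = 0.538926

0.5389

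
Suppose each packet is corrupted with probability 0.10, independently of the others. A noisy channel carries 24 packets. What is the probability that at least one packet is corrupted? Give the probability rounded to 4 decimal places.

P(at least one) = 1 − P(none) = 1 − (1 − 0.10)^24
= 1 − 0.079766 = 0.920234

0.9202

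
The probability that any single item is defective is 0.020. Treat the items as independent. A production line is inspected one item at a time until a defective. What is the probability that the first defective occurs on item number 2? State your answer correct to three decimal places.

0.020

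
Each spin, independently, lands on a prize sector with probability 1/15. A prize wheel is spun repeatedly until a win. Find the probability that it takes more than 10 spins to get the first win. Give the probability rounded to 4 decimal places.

Y = number of spins to the first success; geometric, p = 0.066667.
P(Y > 10) = P(first 10 all fail) = (1−p)^10 = 0.501612

0.5016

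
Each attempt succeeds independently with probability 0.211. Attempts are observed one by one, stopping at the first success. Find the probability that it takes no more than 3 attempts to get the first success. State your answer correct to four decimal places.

Y = number of attempts to the first success; geometric, p = 0.211.
P(Y ≤ 3) = 1 − (1−p)^3 = 1 − 0.491169 = 0.508831

0.5088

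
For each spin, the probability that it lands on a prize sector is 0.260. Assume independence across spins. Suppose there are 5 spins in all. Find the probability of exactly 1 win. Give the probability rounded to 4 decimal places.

0.3898

X ~ Binomial(n=5, p=0.26).
P(X=1) = C(5,1) · p^1 · (1−p)^4
= 5 · 0.26 · 0.29987 = 0.389825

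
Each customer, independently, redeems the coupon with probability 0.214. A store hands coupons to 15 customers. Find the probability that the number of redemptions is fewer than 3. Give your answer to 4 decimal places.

X ~ Binomial(15, 0.214); P(X ≤ 2) = Σ C(15,k) p^k (1−p)^(15−k) over k:
  k=0: C(15,0)·0.214^0·0.786^15 = 0.026998
  k=1: C(15,1)·0.214^1·0.786^14 = 0.110261
  k=2: C(15,2)·0.214^2·0.786^13 = 0.210141
Total = 0.347400

0.3474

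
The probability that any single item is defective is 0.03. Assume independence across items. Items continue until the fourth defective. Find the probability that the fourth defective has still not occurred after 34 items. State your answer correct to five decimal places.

Needing more than 34 items ⇔ fewer than 4 successes in the first 34. With X ~ Binomial(34, 0.03), P(Y > 34) = P(X ≤ 3).
  k=0: C(34,0)·0.03^0·0.97^34 = 0.3550087
  k=1: C(34,1)·0.03^1·0.97^33 = 0.3733081
  k=2: C(34,2)·0.03^2·0.97^32 = 0.1905026
  k=3: C(34,3)·0.03^3·0.97^31 = 0.0628462
P(X ≤ 3) = 0.9816656

0.98167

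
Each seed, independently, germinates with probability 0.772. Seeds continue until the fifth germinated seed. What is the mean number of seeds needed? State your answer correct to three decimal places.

6.477

Y = total seeds until the fifth success; negative binomial with r=5, p=0.772.
E[Y] = r / p = 5 / 0.772 = 6.47668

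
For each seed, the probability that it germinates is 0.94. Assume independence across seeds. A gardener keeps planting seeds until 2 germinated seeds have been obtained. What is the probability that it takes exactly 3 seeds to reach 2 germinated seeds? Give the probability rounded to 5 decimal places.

0.10603

Y = trial on which the second success occurs; negative binomial, r=2, p=0.94.
P(Y=3) = C(2,1) · p^2 · (1−p)^1
= 2 · 0.8836 · 0.06 = 0.1060320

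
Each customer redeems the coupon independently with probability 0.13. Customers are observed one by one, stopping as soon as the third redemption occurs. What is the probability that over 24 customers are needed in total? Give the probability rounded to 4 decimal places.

Needing more than 24 customers ⇔ fewer than 3 successes in the first 24. With X ~ Binomial(24, 0.13), P(Y > 24) = P(X ≤ 2).
  k=0: C(24,0)·0.13^0·0.87^24 = 0.035356
  k=1: C(24,1)·0.13^1·0.87^23 = 0.126794
  k=2: C(24,2)·0.13^2·0.87^22 = 0.217881
P(X ≤ 2) = 0.380031

0.3800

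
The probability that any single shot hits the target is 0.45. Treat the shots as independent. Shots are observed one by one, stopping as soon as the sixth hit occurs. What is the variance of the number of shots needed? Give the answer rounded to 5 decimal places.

16.29630

Y = total shots until the sixth success; negative binomial with r=6, p=0.45.
Var(Y) = r(1−p)/p² = 6·0.55 / 0.45² = 16.2962963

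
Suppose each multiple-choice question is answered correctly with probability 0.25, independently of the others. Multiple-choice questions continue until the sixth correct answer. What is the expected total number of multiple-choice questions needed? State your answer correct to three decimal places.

24.000

Y = total multiple-choice questions until the sixth success; negative binomial with r=6, p=0.25.
E[Y] = r / p = 6 / 0.25 = 24.00000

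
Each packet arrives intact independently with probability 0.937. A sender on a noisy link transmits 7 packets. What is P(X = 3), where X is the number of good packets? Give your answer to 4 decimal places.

X ~ Binomial(n=7, p=0.937).
P(X=3) = C(7,3) · p^3 · (1−p)^4
= 35 · 0.82266 · 1.5753e-05 = 0.000454

0.0005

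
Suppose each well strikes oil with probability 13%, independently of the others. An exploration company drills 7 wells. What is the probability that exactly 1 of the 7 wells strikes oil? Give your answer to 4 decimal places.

0.3946

X ~ Binomial(n=7, p=0.13).
P(X=1) = C(7,1) · p^1 · (1−p)^6
= 7 · 0.13 · 0.43363 = 0.394600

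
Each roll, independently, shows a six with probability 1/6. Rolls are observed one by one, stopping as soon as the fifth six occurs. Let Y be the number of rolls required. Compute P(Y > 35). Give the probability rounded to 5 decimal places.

Needing more than 35 rolls ⇔ fewer than 5 successes in the first 35. With X ~ Binomial(35, 0.166667), P(Y > 35) = P(X ≤ 4).
  k=0: C(35,0)·0.166667^0·0.833333^35 = 0.0016930
  k=1: C(35,1)·0.166667^1·0.833333^34 = 0.0118510
  k=2: C(35,2)·0.166667^2·0.833333^33 = 0.0402933
  k=3: C(35,3)·0.166667^3·0.833333^32 = 0.0886454
  k=4: C(35,4)·0.166667^4·0.833333^31 = 0.1418326
P(X ≤ 4) = 0.2843153

0.28432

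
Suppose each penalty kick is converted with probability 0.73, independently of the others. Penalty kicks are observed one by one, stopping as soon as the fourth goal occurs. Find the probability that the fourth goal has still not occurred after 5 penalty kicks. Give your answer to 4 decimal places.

0.4093

Needing more than 5 penalty kicks ⇔ fewer than 4 successes in the first 5. With X ~ Binomial(5, 0.73), P(Y > 5) = P(X ≤ 3).
  k=0: C(5,0)·0.73^0·0.27^5 = 0.001435
  k=1: C(5,1)·0.73^1·0.27^4 = 0.019398
  k=2: C(5,2)·0.73^2·0.27^3 = 0.104891
  k=3: C(5,3)·0.73^3·0.27^2 = 0.283593
P(X ≤ 3) = 0.409317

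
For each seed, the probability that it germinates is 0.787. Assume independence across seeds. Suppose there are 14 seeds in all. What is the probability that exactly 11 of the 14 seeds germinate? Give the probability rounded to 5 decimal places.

X ~ Binomial(n=14, p=0.787).
P(X=11) = C(14,11) · p^11 · (1−p)^3
= 364 · 0.071734 · 0.0096636 = 0.2523261

0.25233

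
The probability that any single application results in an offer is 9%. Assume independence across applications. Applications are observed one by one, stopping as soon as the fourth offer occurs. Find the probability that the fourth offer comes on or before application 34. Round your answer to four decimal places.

Finishing within 34 applications ⇔ at least 4 successes in the first 34. With X ~ Binomial(34, 0.09), P(Y ≤ 34) = 1 − P(X ≤ 3).
  k=0: C(34,0)·0.09^0·0.91^34 = 0.040496
  k=1: C(34,1)·0.09^1·0.91^33 = 0.136172
  k=2: C(34,2)·0.09^2·0.91^32 = 0.222215
  k=3: C(34,3)·0.09^3·0.91^31 = 0.234424
1 − 0.633306 = 0.366694

0.3667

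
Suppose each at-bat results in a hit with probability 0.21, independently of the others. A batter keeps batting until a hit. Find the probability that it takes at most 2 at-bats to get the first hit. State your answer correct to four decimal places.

0.3759

Y = number of at-bats to the first success; geometric, p = 0.21.
P(Y ≤ 2) = 1 − (1−p)^2 = 1 − 0.624100 = 0.375900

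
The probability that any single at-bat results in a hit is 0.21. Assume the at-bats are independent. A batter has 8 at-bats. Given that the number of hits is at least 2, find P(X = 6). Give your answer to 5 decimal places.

0.00285

X ~ Binomial(8, 0.21). Want P(X=6 | X≥2) = P(X=6) / P(X≥2).
P(X=6) = C(8,6)·0.21^6·0.79^2 = 0.0014987
P(X≥2) = 1 − 0.1517109 − 0.3226257 = 0.5256634
Ratio = 0.0014987 / 0.5256634 = 0.0028512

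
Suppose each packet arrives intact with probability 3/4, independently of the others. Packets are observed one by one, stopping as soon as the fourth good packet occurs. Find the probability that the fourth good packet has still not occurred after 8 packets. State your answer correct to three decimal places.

Needing more than 8 packets ⇔ fewer than 4 successes in the first 8. With X ~ Binomial(8, 0.75), P(Y > 8) = P(X ≤ 3).
  k=0: C(8,0)·0.75^0·0.25^8 = 0.00002
  k=1: C(8,1)·0.75^1·0.25^7 = 0.00037
  k=2: C(8,2)·0.75^2·0.25^6 = 0.00385
  k=3: C(8,3)·0.75^3·0.25^5 = 0.02307
P(X ≤ 3) = 0.02730

0.027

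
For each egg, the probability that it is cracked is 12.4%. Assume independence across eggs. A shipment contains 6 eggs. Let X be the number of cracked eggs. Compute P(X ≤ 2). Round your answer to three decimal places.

0.971

X ~ Binomial(6, 0.124); P(X ≤ 2) = Σ C(6,k) p^k (1−p)^(6−k) over k:
  k=0: C(6,0)·0.124^0·0.876^6 = 0.45188
  k=1: C(6,1)·0.124^1·0.876^5 = 0.38379
  k=2: C(6,2)·0.124^2·0.876^4 = 0.13582
Total = 0.97149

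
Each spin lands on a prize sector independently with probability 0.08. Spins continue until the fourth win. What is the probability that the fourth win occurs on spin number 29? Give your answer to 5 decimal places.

0.01669

Y = trial on which the fourth success occurs; negative binomial, r=4, p=0.08.
P(Y=29) = C(28,3) · p^4 · (1−p)^25
= 3276 · 4.096e-05 · 0.12436 = 0.0166878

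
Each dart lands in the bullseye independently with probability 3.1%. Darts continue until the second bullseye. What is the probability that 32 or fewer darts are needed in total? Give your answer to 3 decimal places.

Finishing within 32 darts ⇔ at least 2 successes in the first 32. With X ~ Binomial(32, 0.031), P(Y ≤ 32) = 1 − P(X ≤ 1).
  k=0: C(32,0)·0.031^0·0.969^32 = 0.36506
  k=1: C(32,1)·0.031^1·0.969^31 = 0.37372
1 − 0.73878 = 0.26122

0.261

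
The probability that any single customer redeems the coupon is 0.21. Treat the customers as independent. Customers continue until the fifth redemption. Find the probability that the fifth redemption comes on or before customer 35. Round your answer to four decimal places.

Finishing within 35 customers ⇔ at least 5 successes in the first 35. With X ~ Binomial(35, 0.21), P(Y ≤ 35) = 1 − P(X ≤ 4).
  k=0: C(35,0)·0.21^0·0.79^35 = 0.000261
  k=1: C(35,1)·0.21^1·0.79^34 = 0.002430
  k=2: C(35,2)·0.21^2·0.79^33 = 0.010981
  k=3: C(35,3)·0.21^3·0.79^32 = 0.032110
  k=4: C(35,4)·0.21^4·0.79^31 = 0.068284
1 − 0.114066 = 0.885934

0.8859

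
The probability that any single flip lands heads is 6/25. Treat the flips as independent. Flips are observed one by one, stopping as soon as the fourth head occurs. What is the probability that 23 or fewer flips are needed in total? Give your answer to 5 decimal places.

Finishing within 23 flips ⇔ at least 4 successes in the first 23. With X ~ Binomial(23, 0.24), P(Y ≤ 23) = 1 − P(X ≤ 3).
  k=0: C(23,0)·0.24^0·0.76^23 = 0.0018143
  k=1: C(23,1)·0.24^1·0.76^22 = 0.0131777
  k=2: C(23,2)·0.24^2·0.76^21 = 0.0457750
  k=3: C(23,3)·0.24^3·0.76^20 = 0.1011869
1 − 0.1619538 = 0.8380462

0.83805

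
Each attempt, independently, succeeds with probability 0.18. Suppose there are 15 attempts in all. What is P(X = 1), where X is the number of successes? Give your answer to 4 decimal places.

X ~ Binomial(n=15, p=0.18).
P(X=1) = C(15,1) · p^1 · (1−p)^14
= 15 · 0.18 · 0.062143 = 0.167787

0.1678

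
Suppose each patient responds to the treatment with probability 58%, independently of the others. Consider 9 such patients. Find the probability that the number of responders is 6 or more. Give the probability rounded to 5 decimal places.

X ~ Binomial(9, 0.58); P(X ≥ 6) = Σ C(9,k) p^k (1−p)^(9−k) over k:
  k=6: C(9,6)·0.58^6·0.42^3 = 0.2369164
  k=7: C(9,7)·0.58^7·0.42^2 = 0.1402158
  k=8: C(9,8)·0.58^8·0.42^1 = 0.0484078
  k=9: C(9,9)·0.58^9·0.42^0 = 0.0074277
Total = 0.4329677

0.43297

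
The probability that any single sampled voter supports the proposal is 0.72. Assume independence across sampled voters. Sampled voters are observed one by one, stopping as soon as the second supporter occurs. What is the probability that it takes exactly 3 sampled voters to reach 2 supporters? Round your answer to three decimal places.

Y = trial on which the second success occurs; negative binomial, r=2, p=0.72.
P(Y=3) = C(2,1) · p^2 · (1−p)^1
= 2 · 0.5184 · 0.28 = 0.29030

0.290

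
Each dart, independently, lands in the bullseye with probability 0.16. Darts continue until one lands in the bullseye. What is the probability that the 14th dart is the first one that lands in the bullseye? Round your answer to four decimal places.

0.0166

Geometric (trials to first success), p = 0.16.
P(Y = 14) = (1−p)^13 · p = 0.10366 · 0.16 = 0.016586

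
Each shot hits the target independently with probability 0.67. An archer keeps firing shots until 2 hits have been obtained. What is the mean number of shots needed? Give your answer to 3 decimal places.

2.985

Y = total shots until the second success; negative binomial with r=2, p=0.67.
E[Y] = r / p = 2 / 0.67 = 2.98507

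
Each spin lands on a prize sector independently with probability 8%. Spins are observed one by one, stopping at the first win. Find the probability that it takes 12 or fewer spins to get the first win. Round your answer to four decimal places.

0.6323

Y = number of spins to the first success; geometric, p = 0.08.
P(Y ≤ 12) = 1 − (1−p)^12 = 1 − 0.367666 = 0.632334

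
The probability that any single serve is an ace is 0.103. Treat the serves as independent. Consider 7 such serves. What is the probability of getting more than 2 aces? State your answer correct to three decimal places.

X ~ Binomial(7, 0.103); P(X ≥ 3) = Σ C(7,k) p^k (1−p)^(7−k) over k:
  k=3: C(7,3)·0.103^3·0.897^4 = 0.02476
  k=4: C(7,4)·0.103^4·0.897^3 = 0.00284
  k=5: C(7,5)·0.103^5·0.897^2 = 0.00020
  k=6: C(7,6)·0.103^6·0.897^1 = 0.00001
  k=7: C(7,7)·0.103^7·0.897^0 = 0.00000
Total = 0.02781

0.028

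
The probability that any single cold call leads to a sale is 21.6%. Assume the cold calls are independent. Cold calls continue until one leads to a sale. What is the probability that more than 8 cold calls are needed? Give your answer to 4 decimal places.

Y = number of cold calls to the first success; geometric, p = 0.216.
P(Y > 8) = P(first 8 all fail) = (1−p)^8 = 0.142734

0.1427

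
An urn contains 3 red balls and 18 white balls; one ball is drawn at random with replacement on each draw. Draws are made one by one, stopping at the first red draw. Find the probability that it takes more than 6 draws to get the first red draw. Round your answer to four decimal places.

Y = number of draws to the first success; geometric, p = 0.142857.
P(Y > 6) = P(first 6 all fail) = (1−p)^6 = 0.396569

0.3966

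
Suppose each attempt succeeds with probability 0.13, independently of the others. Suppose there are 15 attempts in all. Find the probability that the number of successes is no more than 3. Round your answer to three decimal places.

0.880

X ~ Binomial(15, 0.13); P(X ≤ 3) = Σ C(15,k) p^k (1−p)^(15−k) over k:
  k=0: C(15,0)·0.13^0·0.87^15 = 0.12382
  k=1: C(15,1)·0.13^1·0.87^14 = 0.27753
  k=2: C(15,2)·0.13^2·0.87^13 = 0.29029
  k=3: C(15,3)·0.13^3·0.87^12 = 0.18796
Total = 0.87959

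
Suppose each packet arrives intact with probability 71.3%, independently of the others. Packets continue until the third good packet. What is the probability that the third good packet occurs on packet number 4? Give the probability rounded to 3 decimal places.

Y = trial on which the third success occurs; negative binomial, r=3, p=0.713.
P(Y=4) = C(3,2) · p^3 · (1−p)^1
= 3 · 0.36247 · 0.287 = 0.31208

0.312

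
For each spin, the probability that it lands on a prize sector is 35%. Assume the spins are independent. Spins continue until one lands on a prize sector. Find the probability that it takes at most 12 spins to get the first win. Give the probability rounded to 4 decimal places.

Y = number of spins to the first success; geometric, p = 0.35.
P(Y ≤ 12) = 1 − (1−p)^12 = 1 − 0.005688 = 0.994312

0.9943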